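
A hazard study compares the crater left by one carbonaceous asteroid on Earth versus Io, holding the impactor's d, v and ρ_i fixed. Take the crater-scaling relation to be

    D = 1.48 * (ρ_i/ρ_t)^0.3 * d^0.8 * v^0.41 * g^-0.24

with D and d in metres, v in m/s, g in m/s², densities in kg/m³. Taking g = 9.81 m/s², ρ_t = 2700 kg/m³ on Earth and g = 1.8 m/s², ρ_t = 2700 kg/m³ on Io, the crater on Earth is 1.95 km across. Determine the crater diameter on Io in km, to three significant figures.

D ≈ 2.93 km

The impactor-only factors (d, v, ρ_i) cancel in the ratio, leaving D_Io/D_Earth = (g_Io/g_Earth)^-0.24 · (ρ_t,Earth/ρ_t,Io)^0.3.
(1.8/9.81)^-0.24 = 0.1835^-0.24 = 1.502
(2700/2700)^0.3 = 1.000^0.3 = 1.000
Ratio = 1.502 × 1.000 = 1.502
D_Io = 1.502 × 1.95 km = 2.93 km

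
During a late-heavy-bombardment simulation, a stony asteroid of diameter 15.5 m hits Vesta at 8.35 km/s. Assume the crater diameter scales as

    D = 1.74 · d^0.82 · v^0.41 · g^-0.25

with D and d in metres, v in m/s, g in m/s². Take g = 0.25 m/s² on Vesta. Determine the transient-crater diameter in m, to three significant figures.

In SI units: v = 8350 m/s.
d^0.82 = 15.5^0.82 = 9.464
v^0.41 = 8350^0.41 = 40.54
g^-0.25 = 0.25^-0.25 = 1.414
D = 1.74 × 9.464 × 40.54 × 1.414 = 944.0 m

D ≈ 944 m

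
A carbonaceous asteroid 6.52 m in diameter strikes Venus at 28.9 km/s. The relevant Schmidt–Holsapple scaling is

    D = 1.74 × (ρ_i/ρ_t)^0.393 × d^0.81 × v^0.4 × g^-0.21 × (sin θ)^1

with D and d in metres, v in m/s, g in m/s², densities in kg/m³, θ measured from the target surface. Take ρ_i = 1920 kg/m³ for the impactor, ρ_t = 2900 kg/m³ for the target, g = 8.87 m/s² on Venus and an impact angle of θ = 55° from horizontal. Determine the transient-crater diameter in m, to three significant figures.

D ≈ 213 m

In SI units: v = 28900 m/s.
(ρ_i/ρ_t)^0.393 = (1920/2900)^0.393 = 0.8504
d^0.81 = 6.52^0.81 = 4.566
v^0.4 = 28900^0.4 = 60.86
g^-0.21 = 8.87^-0.21 = 0.6323
(sin 55°)^1 = 0.8192^1 = 0.8192
D = 1.74 × 0.8504 × 4.566 × 60.86 × 0.6323 × 0.8192 = 213.0 m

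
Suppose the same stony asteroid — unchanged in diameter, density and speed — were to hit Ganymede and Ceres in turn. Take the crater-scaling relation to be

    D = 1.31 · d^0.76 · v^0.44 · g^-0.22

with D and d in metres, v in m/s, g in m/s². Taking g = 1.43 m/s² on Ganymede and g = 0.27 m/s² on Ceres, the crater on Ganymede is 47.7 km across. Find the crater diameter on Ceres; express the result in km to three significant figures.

All impactor-dependent factors cancel in the ratio, leaving D_Ceres/D_Ganymede = (g_Ceres/g_Ganymede)^-0.22.
(0.27/1.43)^-0.22 = 0.1888^-0.22 = 1.443
D_Ceres = 1.443 × 47.7 km = 68.8 km

D ≈ 68.8 km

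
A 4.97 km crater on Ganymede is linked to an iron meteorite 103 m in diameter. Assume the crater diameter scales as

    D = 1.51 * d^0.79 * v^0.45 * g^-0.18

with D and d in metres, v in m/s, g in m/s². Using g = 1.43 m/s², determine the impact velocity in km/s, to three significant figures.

Rearranging for v: v = [D / (1.51 · 103^0.79 · 1.43^-0.18)]^(1/0.45).
D = 4970 m.
103^0.79 = 38.92
1.43^-0.18 = 0.9376
Denominator = 1.51 × 38.92 × 0.9376 = 55.10
D / 55.10 = 4970 / 55.10 = 90.20
v = 90.20^(1/0.45) = 90.20^2.2222 = 22124 m/s

v ≈ 22.1 km/s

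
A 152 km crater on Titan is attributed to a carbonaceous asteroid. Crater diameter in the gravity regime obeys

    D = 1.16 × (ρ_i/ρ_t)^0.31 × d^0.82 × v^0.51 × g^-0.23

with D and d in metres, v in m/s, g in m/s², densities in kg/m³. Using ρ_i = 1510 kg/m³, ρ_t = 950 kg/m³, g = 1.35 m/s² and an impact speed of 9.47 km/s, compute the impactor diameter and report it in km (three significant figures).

d ≈ 5.35 km

Rearranging for d: d = [D / (1.16 · (1510/950)^0.31 · 9470^0.51 · 1.35^-0.23)]^(1/0.82).
D = 152000 m.
(1510/950)^0.31 = 1.154
9470^0.51 = 106.6
1.35^-0.23 = 0.9333
Denominator = 1.16 × 1.154 × 106.6 × 0.9333 = 133.2
D / 133.2 = 152000 / 133.2 = 1141
d = 1141^(1/0.82) = 1141^1.2195 = 5350 m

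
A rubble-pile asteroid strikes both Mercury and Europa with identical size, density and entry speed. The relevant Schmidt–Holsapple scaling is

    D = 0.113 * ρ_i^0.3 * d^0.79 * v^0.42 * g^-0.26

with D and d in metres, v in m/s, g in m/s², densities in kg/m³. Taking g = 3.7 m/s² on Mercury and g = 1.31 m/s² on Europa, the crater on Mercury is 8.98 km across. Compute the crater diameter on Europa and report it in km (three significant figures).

All impactor-dependent factors cancel in the ratio, leaving D_Europa/D_Mercury = (g_Europa/g_Mercury)^-0.26.
(1.31/3.7)^-0.26 = 0.3541^-0.26 = 1.310
D_Europa = 1.310 × 8.98 km = 11.8 km

D ≈ 11.8 km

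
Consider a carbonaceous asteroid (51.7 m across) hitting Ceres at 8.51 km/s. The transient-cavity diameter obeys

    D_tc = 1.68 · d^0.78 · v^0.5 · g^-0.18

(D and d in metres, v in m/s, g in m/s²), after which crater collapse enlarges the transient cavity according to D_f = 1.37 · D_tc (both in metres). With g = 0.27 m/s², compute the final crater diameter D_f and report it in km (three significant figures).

v = 8510 m/s.
d^0.78 = 51.7^0.78 = 21.70
v^0.5 = 8510^0.5 = 92.25
g^-0.18 = 0.27^-0.18 = 1.266
D_tc = 1.68 × 21.70 × 92.25 × 1.266 = 4258 m
D_f = 1.37 × 4258 = 5833 m
     = 5.833 km

D_f ≈ 5.83 km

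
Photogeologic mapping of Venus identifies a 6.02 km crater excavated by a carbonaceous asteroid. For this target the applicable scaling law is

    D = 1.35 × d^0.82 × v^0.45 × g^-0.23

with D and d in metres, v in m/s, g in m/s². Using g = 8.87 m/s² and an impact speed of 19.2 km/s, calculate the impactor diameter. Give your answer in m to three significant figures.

Rearranging for d: d = [D / (1.35 · 19200^0.45 · 8.87^-0.23)]^(1/0.82).
D = 6020 m.
19200^0.45 = 84.62
8.87^-0.23 = 0.6053
Denominator = 1.35 × 84.62 × 0.6053 = 69.15
D / 69.15 = 6020 / 69.15 = 87.06
d = 87.06^(1/0.82) = 87.06^1.2195 = 232.1 m

d ≈ 232 m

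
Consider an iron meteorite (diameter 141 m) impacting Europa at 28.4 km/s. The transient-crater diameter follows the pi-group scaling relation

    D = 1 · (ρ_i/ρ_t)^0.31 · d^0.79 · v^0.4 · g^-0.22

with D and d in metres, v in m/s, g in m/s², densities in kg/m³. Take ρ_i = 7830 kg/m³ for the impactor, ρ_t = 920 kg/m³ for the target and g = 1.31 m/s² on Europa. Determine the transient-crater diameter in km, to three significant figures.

D ≈ 5.52 km

In SI units: v = 28400 m/s.
(ρ_i/ρ_t)^0.31 = (7830/920)^0.31 = 1.942
d^0.79 = 141^0.79 = 49.88
v^0.4 = 28400^0.4 = 60.44
g^-0.22 = 1.31^-0.22 = 0.9423
D = 1 × 1.942 × 49.88 × 60.44 × 0.9423 = 5517 m
   = 5.517 km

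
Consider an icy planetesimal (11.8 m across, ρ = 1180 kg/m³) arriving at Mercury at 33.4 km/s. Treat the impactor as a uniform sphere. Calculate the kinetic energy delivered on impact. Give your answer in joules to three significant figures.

v = 33400 m/s.
Mass m = (π/6) ρ d³ = (π/6) × 1180 × (11.8)³ = 1.015 × 10^6 kg
E = ½ m v² = 0.5 × 1.015 × 10^6 × (33400)² = 5.661 × 10^14 J

E ≈ 5.66 × 10^14 J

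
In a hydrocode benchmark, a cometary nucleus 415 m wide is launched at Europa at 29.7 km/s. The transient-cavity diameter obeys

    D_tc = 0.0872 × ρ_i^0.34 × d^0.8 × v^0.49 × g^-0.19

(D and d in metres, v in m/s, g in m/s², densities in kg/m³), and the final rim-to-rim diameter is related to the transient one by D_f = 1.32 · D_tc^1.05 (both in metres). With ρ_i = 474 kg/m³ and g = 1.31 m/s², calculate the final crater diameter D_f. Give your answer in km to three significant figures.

v = 29700 m/s.
ρ_i^0.34 = 474^0.34 = 8.124
d^0.8 = 415^0.8 = 124.3
v^0.49 = 29700^0.49 = 155.5
g^-0.19 = 1.31^-0.19 = 0.9500
D_tc = 0.0872 × 8.124 × 124.3 × 155.5 × 0.9500 = 13010 m
D_f = 1.32 × (13010)^1.05 = 27578 m
     = 27.58 km

D_f ≈ 27.6 km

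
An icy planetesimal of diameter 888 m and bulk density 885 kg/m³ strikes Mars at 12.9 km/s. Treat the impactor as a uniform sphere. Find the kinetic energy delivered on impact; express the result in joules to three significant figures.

v = 12900 m/s.
Mass m = (π/6) ρ d³ = (π/6) × 885 × (888)³ = 3.245 × 10^11 kg
E = ½ m v² = 0.5 × 3.245 × 10^11 × (12900)² = 2.700 × 10^19 J

E ≈ 2.70 × 10^19 J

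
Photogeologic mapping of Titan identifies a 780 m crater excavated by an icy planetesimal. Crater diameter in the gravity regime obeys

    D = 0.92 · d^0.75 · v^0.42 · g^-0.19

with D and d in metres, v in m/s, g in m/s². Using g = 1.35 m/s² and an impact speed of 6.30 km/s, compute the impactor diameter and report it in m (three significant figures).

Rearranging for d: d = [D / (0.92 · 6300^0.42 · 1.35^-0.19)]^(1/0.75).
6300^0.42 = 39.42
1.35^-0.19 = 0.9446
Denominator = 0.92 × 39.42 × 0.9446 = 34.26
D / 34.26 = 780 / 34.26 = 22.77
d = 22.77^(1/0.75) = 22.77^1.3333 = 64.53 m

d ≈ 64.5 m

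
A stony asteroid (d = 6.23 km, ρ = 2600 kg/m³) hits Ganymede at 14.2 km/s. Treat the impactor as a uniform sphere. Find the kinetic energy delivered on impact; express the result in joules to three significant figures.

d = 6230 m; v = 14200 m/s.
Mass m = (π/6) ρ d³ = (π/6) × 2600 × (6230)³ = 3.292 × 10^14 kg
E = ½ m v² = 0.5 × 3.292 × 10^14 × (14200)² = 3.319 × 10^22 J

E ≈ 3.32 × 10^22 J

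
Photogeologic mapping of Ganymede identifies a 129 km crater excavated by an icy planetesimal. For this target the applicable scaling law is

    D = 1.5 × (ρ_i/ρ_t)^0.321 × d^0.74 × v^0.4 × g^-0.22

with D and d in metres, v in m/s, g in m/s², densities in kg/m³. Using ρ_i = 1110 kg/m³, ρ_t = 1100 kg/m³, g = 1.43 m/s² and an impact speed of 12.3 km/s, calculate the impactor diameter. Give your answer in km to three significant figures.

Rearranging for d: d = [D / (1.5 · (1110/1100)^0.321 · 12300^0.4 · 1.43^-0.22)]^(1/0.74).
D = 129000 m.
(1110/1100)^0.321 = 1.003
12300^0.4 = 43.25
1.43^-0.22 = 0.9243
Denominator = 1.5 × 1.003 × 43.25 × 0.9243 = 60.14
D / 60.14 = 129000 / 60.14 = 2145
d = 2145^(1/0.74) = 2145^1.3514 = 31775 m

d ≈ 31.8 km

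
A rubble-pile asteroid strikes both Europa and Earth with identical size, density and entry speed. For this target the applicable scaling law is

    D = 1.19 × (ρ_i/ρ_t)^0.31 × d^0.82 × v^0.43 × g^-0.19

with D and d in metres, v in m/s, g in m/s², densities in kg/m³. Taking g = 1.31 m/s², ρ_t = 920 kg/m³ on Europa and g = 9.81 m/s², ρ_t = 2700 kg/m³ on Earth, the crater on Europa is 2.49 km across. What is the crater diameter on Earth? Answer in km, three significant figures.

The impactor-only factors (d, v, ρ_i) cancel in the ratio, leaving D_Earth/D_Europa = (g_Earth/g_Europa)^-0.19 · (ρ_t,Europa/ρ_t,Earth)^0.31.
(9.81/1.31)^-0.19 = 7.489^-0.19 = 0.6821
(920/2700)^0.31 = 0.3407^0.31 = 0.7162
Ratio = 0.6821 × 0.7162 = 0.4885
D_Earth = 0.4885 × 2.49 km = 1.22 km

D ≈ 1.22 km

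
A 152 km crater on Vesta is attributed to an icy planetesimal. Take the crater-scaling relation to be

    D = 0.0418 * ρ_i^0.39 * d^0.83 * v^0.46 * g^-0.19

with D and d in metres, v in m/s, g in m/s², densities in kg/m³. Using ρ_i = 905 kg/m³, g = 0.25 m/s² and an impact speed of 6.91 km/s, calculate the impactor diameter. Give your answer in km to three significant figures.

Rearranging for d: d = [D / (0.0418 · 905^0.39 · 6910^0.46 · 0.25^-0.19)]^(1/0.83).
D = 152000 m.
905^0.39 = 14.23
6910^0.46 = 58.37
0.25^-0.19 = 1.301
Denominator = 0.0418 × 14.23 × 58.37 × 1.301 = 45.17
D / 45.17 = 152000 / 45.17 = 3365
d = 3365^(1/0.83) = 3365^1.2048 = 17755 m

d ≈ 17.8 km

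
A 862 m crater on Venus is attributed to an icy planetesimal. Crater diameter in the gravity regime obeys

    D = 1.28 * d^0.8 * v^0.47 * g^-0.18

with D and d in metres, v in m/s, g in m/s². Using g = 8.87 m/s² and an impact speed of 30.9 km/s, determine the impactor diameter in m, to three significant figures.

Rearranging for d: d = [D / (1.28 · 30900^0.47 · 8.87^-0.18)]^(1/0.8).
30900^0.47 = 128.9
8.87^-0.18 = 0.6751
Denominator = 1.28 × 128.9 × 0.6751 = 111.4
D / 111.4 = 862 / 111.4 = 7.738
d = 7.738^(1/0.8) = 7.738^1.25 = 12.91 m

d ≈ 12.9 m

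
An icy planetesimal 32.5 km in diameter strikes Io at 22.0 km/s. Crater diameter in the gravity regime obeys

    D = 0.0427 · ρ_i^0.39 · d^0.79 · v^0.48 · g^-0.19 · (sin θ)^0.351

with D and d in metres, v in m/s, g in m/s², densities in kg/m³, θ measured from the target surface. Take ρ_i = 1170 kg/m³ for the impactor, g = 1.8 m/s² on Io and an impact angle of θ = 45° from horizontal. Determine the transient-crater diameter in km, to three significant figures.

D ≈ 237 km

In SI units: d = 32500 m, v = 22000 m/s.
ρ_i^0.39 = 1170^0.39 = 15.73
d^0.79 = 32500^0.79 = 3668
v^0.48 = 22000^0.48 = 121.4
g^-0.19 = 1.8^-0.19 = 0.8943
(sin 45°)^0.351 = 0.7071^0.351 = 0.8855
D = 0.0427 × 15.73 × 3668 × 121.4 × 0.8943 × 0.8855 = 2.369 × 10^5 m
   = 236.9 km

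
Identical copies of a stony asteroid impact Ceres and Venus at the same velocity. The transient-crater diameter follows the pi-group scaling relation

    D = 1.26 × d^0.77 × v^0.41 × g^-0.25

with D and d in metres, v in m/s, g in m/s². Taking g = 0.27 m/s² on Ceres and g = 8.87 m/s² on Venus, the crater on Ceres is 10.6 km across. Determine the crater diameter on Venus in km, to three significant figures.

All impactor-dependent factors cancel in the ratio, leaving D_Venus/D_Ceres = (g_Venus/g_Ceres)^-0.25.
(8.87/0.27)^-0.25 = 32.85^-0.25 = 0.4177
D_Venus = 0.4177 × 10.6 km = 4.43 km

D ≈ 4.43 km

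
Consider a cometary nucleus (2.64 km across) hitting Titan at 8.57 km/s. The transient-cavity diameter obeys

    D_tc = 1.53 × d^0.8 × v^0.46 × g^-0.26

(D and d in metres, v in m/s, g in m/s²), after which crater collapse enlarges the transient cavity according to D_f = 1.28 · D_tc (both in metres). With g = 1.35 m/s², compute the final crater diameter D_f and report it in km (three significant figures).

D_f ≈ 63.7 km

In SI: d = 2640 m, v = 8570 m/s.
d^0.8 = 2640^0.8 = 546.1
v^0.46 = 8570^0.46 = 64.44
g^-0.26 = 1.35^-0.26 = 0.9249
D_tc = 1.53 × 546.1 × 64.44 × 0.9249 = 49800 m
D_f = 1.28 × 49800 = 63744 m
     = 63.74 km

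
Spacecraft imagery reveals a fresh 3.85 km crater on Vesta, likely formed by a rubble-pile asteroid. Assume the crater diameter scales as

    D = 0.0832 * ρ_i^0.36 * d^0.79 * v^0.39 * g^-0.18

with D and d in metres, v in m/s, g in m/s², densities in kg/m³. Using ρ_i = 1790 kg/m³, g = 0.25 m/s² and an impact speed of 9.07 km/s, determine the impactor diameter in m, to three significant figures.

Rearranging for d: d = [D / (0.0832 · 1790^0.36 · 9070^0.39 · 0.25^-0.18)]^(1/0.79).
D = 3850 m.
1790^0.36 = 14.83
9070^0.39 = 34.95
0.25^-0.18 = 1.283
Denominator = 0.0832 × 14.83 × 34.95 × 1.283 = 55.33
D / 55.33 = 3850 / 55.33 = 69.58
d = 69.58^(1/0.79) = 69.58^1.2658 = 214.9 m

d ≈ 215 m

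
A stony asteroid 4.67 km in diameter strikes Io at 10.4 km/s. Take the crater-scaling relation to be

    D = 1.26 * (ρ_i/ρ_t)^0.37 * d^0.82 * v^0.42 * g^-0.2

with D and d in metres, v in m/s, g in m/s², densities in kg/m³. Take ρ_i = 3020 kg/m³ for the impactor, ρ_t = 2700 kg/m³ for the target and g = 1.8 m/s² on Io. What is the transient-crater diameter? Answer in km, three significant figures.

D ≈ 58.0 km

In SI units: d = 4670 m, v = 10400 m/s.
(ρ_i/ρ_t)^0.37 = (3020/2700)^0.37 = 1.042
d^0.82 = 4670^0.82 = 1021
v^0.42 = 10400^0.42 = 48.66
g^-0.2 = 1.8^-0.2 = 0.8891
D = 1.26 × 1.042 × 1021 × 48.66 × 0.8891 = 57994 m
   = 57.99 km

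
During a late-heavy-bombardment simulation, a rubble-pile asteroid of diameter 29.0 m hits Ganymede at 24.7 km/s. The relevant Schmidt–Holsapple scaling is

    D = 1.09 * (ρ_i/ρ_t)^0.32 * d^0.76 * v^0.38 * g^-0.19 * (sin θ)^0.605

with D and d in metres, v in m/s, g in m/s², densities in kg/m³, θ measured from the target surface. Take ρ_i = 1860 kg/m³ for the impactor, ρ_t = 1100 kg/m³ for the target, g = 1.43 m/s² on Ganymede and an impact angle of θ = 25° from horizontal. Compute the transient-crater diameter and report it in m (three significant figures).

In SI units: v = 24700 m/s.
(ρ_i/ρ_t)^0.32 = (1860/1100)^0.32 = 1.183
d^0.76 = 29^0.76 = 12.92
v^0.38 = 24700^0.38 = 46.69
g^-0.19 = 1.43^-0.19 = 0.9343
(sin 25°)^0.605 = 0.4226^0.605 = 0.5939
D = 1.09 × 1.183 × 12.92 × 46.69 × 0.9343 × 0.5939 = 431.6 m

D ≈ 432 m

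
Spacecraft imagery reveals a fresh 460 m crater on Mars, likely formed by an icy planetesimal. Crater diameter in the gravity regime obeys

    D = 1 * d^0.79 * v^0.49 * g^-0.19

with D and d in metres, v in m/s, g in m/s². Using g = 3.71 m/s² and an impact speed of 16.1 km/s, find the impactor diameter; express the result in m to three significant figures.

Rearranging for d: d = [D / (1 · 16100^0.49 · 3.71^-0.19)]^(1/0.79).
16100^0.49 = 115.2
3.71^-0.19 = 0.7795
Denominator = 1 × 115.2 × 0.7795 = 89.80
D / 89.80 = 460 / 89.80 = 5.122
d = 5.122^(1/0.79) = 5.122^1.2658 = 7.907 m

d ≈ 7.91 m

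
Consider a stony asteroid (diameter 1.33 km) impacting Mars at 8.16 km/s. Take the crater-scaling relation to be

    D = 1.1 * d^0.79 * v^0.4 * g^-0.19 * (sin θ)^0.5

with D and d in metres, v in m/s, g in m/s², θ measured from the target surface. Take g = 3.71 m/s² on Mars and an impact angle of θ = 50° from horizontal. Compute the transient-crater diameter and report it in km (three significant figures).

In SI units: d = 1330 m, v = 8160 m/s.
d^0.79 = 1330^0.79 = 293.7
v^0.4 = 8160^0.4 = 36.70
g^-0.19 = 3.71^-0.19 = 0.7795
(sin 50°)^0.5 = 0.7660^0.5 = 0.8752
D = 1.1 × 293.7 × 36.70 × 0.7795 × 0.8752 = 8089 m
   = 8.089 km

D ≈ 8.09 km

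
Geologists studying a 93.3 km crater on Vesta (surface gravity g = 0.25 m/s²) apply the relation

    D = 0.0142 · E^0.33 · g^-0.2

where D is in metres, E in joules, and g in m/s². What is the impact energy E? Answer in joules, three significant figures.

Rearranging: E = [D / (0.0142 · g^-0.2)]^(1/0.33).
D = 93300 m.
g^-0.2 = 0.25^-0.2 = 1.320
D / (0.0142 × 1.320) = 93300 / (0.01874) = 4.979 × 10^6
E = (4.979 × 10^6)^3.0303 = 1.969 × 10^20 J

E ≈ 1.97 × 10^20 J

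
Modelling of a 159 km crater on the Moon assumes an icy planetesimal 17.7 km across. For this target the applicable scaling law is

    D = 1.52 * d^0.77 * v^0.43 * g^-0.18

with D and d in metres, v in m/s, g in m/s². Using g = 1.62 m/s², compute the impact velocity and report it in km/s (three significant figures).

v ≈ 14.3 km/s

Rearranging for v: v = [D / (1.52 · 17700^0.77 · 1.62^-0.18)]^(1/0.43).
D = 159000 m.
17700^0.77 = 1866
1.62^-0.18 = 0.9168
Denominator = 1.52 × 1866 × 0.9168 = 2600
D / 2600 = 159000 / 2600 = 61.15
v = 61.15^(1/0.43) = 61.15^2.3256 = 14271 m/s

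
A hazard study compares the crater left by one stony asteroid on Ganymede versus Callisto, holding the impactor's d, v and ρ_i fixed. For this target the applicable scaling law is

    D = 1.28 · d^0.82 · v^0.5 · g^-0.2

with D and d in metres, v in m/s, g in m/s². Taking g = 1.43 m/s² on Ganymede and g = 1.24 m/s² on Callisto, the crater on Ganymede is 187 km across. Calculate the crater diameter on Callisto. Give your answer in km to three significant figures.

All impactor-dependent factors cancel in the ratio, leaving D_Callisto/D_Ganymede = (g_Callisto/g_Ganymede)^-0.2.
(1.24/1.43)^-0.2 = 0.8671^-0.2 = 1.029
D_Callisto = 1.029 × 187 km = 192 km

D ≈ 192 km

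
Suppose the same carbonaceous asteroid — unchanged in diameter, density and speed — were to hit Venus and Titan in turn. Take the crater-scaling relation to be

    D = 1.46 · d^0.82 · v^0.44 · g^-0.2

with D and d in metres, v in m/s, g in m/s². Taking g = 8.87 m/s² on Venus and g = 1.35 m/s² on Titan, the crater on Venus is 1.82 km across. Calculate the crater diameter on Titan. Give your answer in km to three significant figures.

D ≈ 2.65 km

All impactor-dependent factors cancel in the ratio, leaving D_Titan/D_Venus = (g_Titan/g_Venus)^-0.2.
(1.35/8.87)^-0.2 = 0.1522^-0.2 = 1.457
D_Titan = 1.457 × 1.82 km = 2.65 km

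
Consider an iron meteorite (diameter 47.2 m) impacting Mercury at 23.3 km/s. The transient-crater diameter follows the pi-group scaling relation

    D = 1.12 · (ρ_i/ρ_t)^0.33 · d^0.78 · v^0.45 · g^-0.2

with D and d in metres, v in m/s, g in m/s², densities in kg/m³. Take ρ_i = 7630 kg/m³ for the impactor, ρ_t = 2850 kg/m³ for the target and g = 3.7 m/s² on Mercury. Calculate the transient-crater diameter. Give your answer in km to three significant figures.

D ≈ 2.23 km

In SI units: v = 23300 m/s.
(ρ_i/ρ_t)^0.33 = (7630/2850)^0.33 = 1.384
d^0.78 = 47.2^0.78 = 20.22
v^0.45 = 23300^0.45 = 92.32
g^-0.2 = 3.7^-0.2 = 0.7698
D = 1.12 × 1.384 × 20.22 × 92.32 × 0.7698 = 2227 m
   = 2.227 km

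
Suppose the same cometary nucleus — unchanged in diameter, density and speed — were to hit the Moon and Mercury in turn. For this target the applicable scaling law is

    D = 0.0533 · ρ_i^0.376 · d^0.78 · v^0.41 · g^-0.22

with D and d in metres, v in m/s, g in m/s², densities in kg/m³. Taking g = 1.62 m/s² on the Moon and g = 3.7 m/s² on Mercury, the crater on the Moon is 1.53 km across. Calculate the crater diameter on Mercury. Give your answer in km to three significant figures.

D ≈ 1.28 km

All impactor-dependent factors cancel in the ratio, leaving D_Mercury/D_Moon = (g_Mercury/g_Moon)^-0.22.
(3.7/1.62)^-0.22 = 2.284^-0.22 = 0.8338
D_Mercury = 0.8338 × 1.53 km = 1.28 km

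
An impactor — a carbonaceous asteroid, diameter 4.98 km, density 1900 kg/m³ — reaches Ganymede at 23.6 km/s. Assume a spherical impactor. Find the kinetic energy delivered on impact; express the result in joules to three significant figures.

d = 4980 m; v = 23600 m/s.
Mass m = (π/6) ρ d³ = (π/6) × 1900 × (4980)³ = 1.229 × 10^14 kg
E = ½ m v² = 0.5 × 1.229 × 10^14 × (23600)² = 3.423 × 10^22 J

E ≈ 3.42 × 10^22 J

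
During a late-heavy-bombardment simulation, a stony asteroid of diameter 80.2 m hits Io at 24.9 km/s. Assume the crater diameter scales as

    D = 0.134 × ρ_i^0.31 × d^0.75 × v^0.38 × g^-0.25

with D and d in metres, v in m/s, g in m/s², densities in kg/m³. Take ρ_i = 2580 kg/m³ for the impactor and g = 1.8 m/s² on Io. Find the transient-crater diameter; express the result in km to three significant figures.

In SI units: v = 24900 m/s.
ρ_i^0.31 = 2580^0.31 = 11.42
d^0.75 = 80.2^0.75 = 26.80
v^0.38 = 24900^0.38 = 46.83
g^-0.25 = 1.8^-0.25 = 0.8633
D = 0.134 × 11.42 × 26.80 × 46.83 × 0.8633 = 1658 m
   = 1.658 km

D ≈ 1.66 km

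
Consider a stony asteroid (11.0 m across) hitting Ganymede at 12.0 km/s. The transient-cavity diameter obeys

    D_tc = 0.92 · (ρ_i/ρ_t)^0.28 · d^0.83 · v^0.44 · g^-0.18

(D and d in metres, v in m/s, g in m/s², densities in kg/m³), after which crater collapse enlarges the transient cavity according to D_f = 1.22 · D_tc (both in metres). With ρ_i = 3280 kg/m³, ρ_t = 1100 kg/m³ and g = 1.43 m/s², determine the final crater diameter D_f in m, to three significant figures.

v = 12000 m/s.
(ρ_i/ρ_t)^0.28 = (3280/1100)^0.28 = 1.358
d^0.83 = 11^0.83 = 7.317
v^0.44 = 12000^0.44 = 62.35
g^-0.18 = 1.43^-0.18 = 0.9376
D_tc = 0.92 × 1.358 × 7.317 × 62.35 × 0.9376 = 534.4 m
D_f = 1.22 × 534.4 = 652.0 m

D_f ≈ 652 m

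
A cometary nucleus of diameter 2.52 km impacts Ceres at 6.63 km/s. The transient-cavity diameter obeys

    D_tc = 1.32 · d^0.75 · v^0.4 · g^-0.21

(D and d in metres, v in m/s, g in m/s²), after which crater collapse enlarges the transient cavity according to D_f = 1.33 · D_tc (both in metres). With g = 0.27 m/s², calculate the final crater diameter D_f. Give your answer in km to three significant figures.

D_f ≈ 27.8 km

In SI: d = 2520 m, v = 6630 m/s.
d^0.75 = 2520^0.75 = 355.7
v^0.4 = 6630^0.4 = 33.78
g^-0.21 = 0.27^-0.21 = 1.316
D_tc = 1.32 × 355.7 × 33.78 × 1.316 = 20870 m
D_f = 1.33 × 20870 = 27757 m
     = 27.76 km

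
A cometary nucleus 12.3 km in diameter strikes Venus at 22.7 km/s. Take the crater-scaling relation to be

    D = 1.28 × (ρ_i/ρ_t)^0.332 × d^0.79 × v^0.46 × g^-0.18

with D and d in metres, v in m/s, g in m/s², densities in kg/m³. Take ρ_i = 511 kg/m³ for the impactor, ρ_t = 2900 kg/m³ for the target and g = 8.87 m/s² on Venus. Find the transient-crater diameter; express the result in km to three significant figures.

In SI units: d = 12300 m, v = 22700 m/s.
(ρ_i/ρ_t)^0.332 = (511/2900)^0.332 = 0.5619
d^0.79 = 12300^0.79 = 1702
v^0.46 = 22700^0.46 = 100.9
g^-0.18 = 8.87^-0.18 = 0.6751
D = 1.28 × 0.5619 × 1702 × 100.9 × 0.6751 = 83385 m
   = 83.38 km

D ≈ 83.4 km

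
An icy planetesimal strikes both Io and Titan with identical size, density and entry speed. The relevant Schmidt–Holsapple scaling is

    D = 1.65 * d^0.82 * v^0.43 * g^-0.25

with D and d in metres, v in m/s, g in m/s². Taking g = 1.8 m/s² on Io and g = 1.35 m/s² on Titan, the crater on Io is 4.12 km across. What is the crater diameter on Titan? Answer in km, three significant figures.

All impactor-dependent factors cancel in the ratio, leaving D_Titan/D_Io = (g_Titan/g_Io)^-0.25.
(1.35/1.8)^-0.25 = 0.7500^-0.25 = 1.075
D_Titan = 1.075 × 4.12 km = 4.43 km

D ≈ 4.43 km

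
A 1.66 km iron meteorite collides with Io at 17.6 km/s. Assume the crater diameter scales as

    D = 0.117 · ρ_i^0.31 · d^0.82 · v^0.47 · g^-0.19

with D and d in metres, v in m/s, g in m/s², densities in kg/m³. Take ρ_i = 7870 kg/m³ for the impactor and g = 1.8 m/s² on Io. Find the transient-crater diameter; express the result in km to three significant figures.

In SI units: d = 1660 m, v = 17600 m/s.
ρ_i^0.31 = 7870^0.31 = 16.13
d^0.82 = 1660^0.82 = 437.0
v^0.47 = 17600^0.47 = 98.94
g^-0.19 = 1.8^-0.19 = 0.8943
D = 0.117 × 16.13 × 437.0 × 98.94 × 0.8943 = 72972 m
   = 72.97 km

D ≈ 73.0 km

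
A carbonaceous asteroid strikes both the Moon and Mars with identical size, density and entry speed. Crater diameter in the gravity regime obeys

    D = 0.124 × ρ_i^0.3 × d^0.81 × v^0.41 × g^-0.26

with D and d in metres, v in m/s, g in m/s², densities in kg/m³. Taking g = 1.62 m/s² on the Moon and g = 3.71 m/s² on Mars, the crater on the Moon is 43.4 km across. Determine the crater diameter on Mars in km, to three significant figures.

D ≈ 35.0 km

All impactor-dependent factors cancel in the ratio, leaving D_Mars/D_Moon = (g_Mars/g_Moon)^-0.26.
(3.71/1.62)^-0.26 = 2.290^-0.26 = 0.8062
D_Mars = 0.8062 × 43.4 km = 35.0 km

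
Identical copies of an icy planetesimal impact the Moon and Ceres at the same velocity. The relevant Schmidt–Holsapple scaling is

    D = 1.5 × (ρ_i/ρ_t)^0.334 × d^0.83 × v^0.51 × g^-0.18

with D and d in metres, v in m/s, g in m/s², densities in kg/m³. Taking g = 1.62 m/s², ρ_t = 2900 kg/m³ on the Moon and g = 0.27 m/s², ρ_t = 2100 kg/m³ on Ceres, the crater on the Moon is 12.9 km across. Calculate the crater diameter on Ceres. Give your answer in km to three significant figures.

The impactor-only factors (d, v, ρ_i) cancel in the ratio, leaving D_Ceres/D_Moon = (g_Ceres/g_Moon)^-0.18 · (ρ_t,Moon/ρ_t,Ceres)^0.334.
(0.27/1.62)^-0.18 = 0.1667^-0.18 = 1.381
(2900/2100)^0.334 = 1.381^0.334 = 1.114
Ratio = 1.381 × 1.114 = 1.538
D_Ceres = 1.538 × 12.9 km = 19.8 km

D ≈ 19.8 km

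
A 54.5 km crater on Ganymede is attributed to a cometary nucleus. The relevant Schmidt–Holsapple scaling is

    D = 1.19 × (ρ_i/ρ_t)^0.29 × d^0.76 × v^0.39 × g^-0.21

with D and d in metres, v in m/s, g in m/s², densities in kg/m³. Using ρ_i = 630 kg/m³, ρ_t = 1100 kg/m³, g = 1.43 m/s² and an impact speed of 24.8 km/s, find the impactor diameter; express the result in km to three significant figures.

d ≈ 10.3 km

Rearranging for d: d = [D / (1.19 · (630/1100)^0.29 · 24800^0.39 · 1.43^-0.21)]^(1/0.76).
D = 54500 m.
(630/1100)^0.29 = 0.8508
24800^0.39 = 51.74
1.43^-0.21 = 0.9276
Denominator = 1.19 × 0.8508 × 51.74 × 0.9276 = 48.59
D / 48.59 = 54500 / 48.59 = 1122
d = 1122^(1/0.76) = 1122^1.3158 = 10308 m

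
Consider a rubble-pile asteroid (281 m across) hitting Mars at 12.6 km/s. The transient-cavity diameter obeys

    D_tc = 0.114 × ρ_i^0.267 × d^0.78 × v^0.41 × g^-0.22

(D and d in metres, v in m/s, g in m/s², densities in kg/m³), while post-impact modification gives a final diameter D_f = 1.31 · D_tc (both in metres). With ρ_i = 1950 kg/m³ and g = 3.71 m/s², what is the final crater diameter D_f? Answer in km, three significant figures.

v = 12600 m/s.
ρ_i^0.267 = 1950^0.267 = 7.559
d^0.78 = 281^0.78 = 81.28
v^0.41 = 12600^0.41 = 47.99
g^-0.22 = 3.71^-0.22 = 0.7494
D_tc = 0.114 × 7.559 × 81.28 × 47.99 × 0.7494 = 2519 m
D_f = 1.31 × 2519 = 3300 m
     = 3.300 km

D_f ≈ 3.30 km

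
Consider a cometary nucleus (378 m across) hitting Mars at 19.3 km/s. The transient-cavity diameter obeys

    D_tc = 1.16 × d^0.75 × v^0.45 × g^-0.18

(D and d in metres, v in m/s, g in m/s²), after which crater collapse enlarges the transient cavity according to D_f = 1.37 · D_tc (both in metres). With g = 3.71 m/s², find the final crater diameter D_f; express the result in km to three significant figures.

D_f ≈ 9.13 km

v = 19300 m/s.
d^0.75 = 378^0.75 = 85.73
v^0.45 = 19300^0.45 = 84.82
g^-0.18 = 3.71^-0.18 = 0.7898
D_tc = 1.16 × 85.73 × 84.82 × 0.7898 = 6662 m
D_f = 1.37 × 6662 = 9127 m
     = 9.127 km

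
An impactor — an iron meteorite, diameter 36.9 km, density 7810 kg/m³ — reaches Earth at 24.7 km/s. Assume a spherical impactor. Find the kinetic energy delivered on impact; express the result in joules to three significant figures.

E ≈ 6.27 × 10^25 J

d = 36900 m; v = 24700 m/s.
Mass m = (π/6) ρ d³ = (π/6) × 7810 × (36900)³ = 2.055 × 10^17 kg
E = ½ m v² = 0.5 × 2.055 × 10^17 × (24700)² = 6.269 × 10^25 J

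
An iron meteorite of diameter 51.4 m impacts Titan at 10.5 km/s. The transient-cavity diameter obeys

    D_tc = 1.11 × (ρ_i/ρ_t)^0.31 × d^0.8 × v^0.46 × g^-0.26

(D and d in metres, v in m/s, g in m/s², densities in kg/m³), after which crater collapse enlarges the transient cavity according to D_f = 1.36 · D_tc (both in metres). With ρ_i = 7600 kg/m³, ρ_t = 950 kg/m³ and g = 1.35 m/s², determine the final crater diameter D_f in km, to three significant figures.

v = 10500 m/s.
(ρ_i/ρ_t)^0.31 = (7600/950)^0.31 = 1.905
d^0.8 = 51.4^0.8 = 23.38
v^0.46 = 10500^0.46 = 70.75
g^-0.26 = 1.35^-0.26 = 0.9249
D_tc = 1.11 × 1.905 × 23.38 × 70.75 × 0.9249 = 3235 m
D_f = 1.36 × 3235 = 4400 m
     = 4.400 km

D_f ≈ 4.40 km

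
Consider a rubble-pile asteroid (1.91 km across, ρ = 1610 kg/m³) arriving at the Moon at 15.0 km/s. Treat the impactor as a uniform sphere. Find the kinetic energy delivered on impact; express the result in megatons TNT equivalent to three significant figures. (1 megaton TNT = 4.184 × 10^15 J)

E ≈ 1.58 × 10^5 Mt TNT

d = 1910 m; v = 15000 m/s.
Mass m = (π/6) ρ d³ = (π/6) × 1610 × (1910)³ = 5.874 × 10^12 kg
E = ½ m v² = 0.5 × 5.874 × 10^12 × (15000)² = 6.608 × 10^20 J
   = 6.608 × 10^20 / 4.184×10^15 = 1.579 × 10^5 Mt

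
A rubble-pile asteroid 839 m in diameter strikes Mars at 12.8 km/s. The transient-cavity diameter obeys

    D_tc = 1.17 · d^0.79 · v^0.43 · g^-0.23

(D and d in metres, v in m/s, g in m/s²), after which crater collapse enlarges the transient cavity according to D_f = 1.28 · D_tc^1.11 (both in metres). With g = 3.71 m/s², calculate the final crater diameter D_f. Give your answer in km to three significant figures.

D_f ≈ 36.5 km

v = 12800 m/s.
d^0.79 = 839^0.79 = 204.1
v^0.43 = 12800^0.43 = 58.36
g^-0.23 = 3.71^-0.23 = 0.7397
D_tc = 1.17 × 204.1 × 58.36 × 0.7397 = 10310 m
D_f = 1.28 × (10310)^1.11 = 36469 m
     = 36.47 km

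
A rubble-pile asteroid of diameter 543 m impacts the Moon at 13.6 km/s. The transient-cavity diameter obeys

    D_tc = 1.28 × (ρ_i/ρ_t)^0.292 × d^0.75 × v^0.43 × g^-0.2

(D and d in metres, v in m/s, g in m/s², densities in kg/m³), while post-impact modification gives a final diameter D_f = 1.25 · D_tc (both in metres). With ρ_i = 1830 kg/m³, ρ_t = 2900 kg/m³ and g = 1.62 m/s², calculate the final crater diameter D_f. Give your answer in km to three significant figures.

D_f ≈ 8.56 km

v = 13600 m/s.
(ρ_i/ρ_t)^0.292 = (1830/2900)^0.292 = 0.8742
d^0.75 = 543^0.75 = 112.5
v^0.43 = 13600^0.43 = 59.90
g^-0.2 = 1.62^-0.2 = 0.9080
D_tc = 1.28 × 0.8742 × 112.5 × 59.90 × 0.9080 = 6847 m
D_f = 1.25 × 6847 = 8559 m
     = 8.559 km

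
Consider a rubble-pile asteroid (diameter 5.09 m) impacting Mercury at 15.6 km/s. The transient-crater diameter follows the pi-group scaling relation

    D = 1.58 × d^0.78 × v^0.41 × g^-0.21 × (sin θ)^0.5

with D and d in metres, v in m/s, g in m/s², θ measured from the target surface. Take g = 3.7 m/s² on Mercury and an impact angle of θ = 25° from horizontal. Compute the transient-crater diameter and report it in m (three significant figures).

D ≈ 145 m

In SI units: v = 15600 m/s.
d^0.78 = 5.09^0.78 = 3.558
v^0.41 = 15600^0.41 = 52.38
g^-0.21 = 3.7^-0.21 = 0.7598
(sin 25°)^0.5 = 0.4226^0.5 = 0.6501
D = 1.58 × 3.558 × 52.38 × 0.7598 × 0.6501 = 145.4 m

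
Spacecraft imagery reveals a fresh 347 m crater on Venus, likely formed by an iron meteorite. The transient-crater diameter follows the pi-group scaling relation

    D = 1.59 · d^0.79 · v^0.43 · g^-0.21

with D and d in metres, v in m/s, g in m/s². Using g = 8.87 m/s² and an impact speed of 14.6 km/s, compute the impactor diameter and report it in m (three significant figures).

d ≈ 8.83 m

Rearranging for d: d = [D / (1.59 · 14600^0.43 · 8.87^-0.21)]^(1/0.79).
14600^0.43 = 61.75
8.87^-0.21 = 0.6323
Denominator = 1.59 × 61.75 × 0.6323 = 62.08
D / 62.08 = 347 / 62.08 = 5.590
d = 5.590^(1/0.79) = 5.590^1.2658 = 8.832 m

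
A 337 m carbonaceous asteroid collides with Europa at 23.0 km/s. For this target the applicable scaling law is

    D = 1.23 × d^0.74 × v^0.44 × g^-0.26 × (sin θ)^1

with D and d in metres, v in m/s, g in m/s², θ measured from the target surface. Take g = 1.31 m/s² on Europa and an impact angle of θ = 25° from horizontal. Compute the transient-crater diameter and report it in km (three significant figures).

D ≈ 2.99 km

In SI units: v = 23000 m/s.
d^0.74 = 337^0.74 = 74.21
v^0.44 = 23000^0.44 = 83.02
g^-0.26 = 1.31^-0.26 = 0.9322
(sin 25°)^1 = 0.4226^1 = 0.4226
D = 1.23 × 74.21 × 83.02 × 0.9322 × 0.4226 = 2985 m
   = 2.985 km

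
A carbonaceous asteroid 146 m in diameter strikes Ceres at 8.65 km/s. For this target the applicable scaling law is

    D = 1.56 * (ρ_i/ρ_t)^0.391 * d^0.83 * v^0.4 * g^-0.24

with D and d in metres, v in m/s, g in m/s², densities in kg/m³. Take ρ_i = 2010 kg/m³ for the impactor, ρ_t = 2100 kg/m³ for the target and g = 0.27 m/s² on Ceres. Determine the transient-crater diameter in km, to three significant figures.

In SI units: v = 8650 m/s.
(ρ_i/ρ_t)^0.391 = (2010/2100)^0.391 = 0.9830
d^0.83 = 146^0.83 = 62.58
v^0.4 = 8650^0.4 = 37.57
g^-0.24 = 0.27^-0.24 = 1.369
D = 1.56 × 0.9830 × 62.58 × 37.57 × 1.369 = 4936 m
   = 4.936 km

D ≈ 4.94 km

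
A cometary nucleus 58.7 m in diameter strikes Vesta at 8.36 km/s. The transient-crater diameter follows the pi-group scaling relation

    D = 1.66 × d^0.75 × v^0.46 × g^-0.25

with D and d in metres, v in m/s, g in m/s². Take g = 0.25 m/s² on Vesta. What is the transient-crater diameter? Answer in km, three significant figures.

D ≈ 3.17 km

In SI units: v = 8360 m/s.
d^0.75 = 58.7^0.75 = 21.21
v^0.46 = 8360^0.46 = 63.71
g^-0.25 = 0.25^-0.25 = 1.414
D = 1.66 × 21.21 × 63.71 × 1.414 = 3172 m
   = 3.172 km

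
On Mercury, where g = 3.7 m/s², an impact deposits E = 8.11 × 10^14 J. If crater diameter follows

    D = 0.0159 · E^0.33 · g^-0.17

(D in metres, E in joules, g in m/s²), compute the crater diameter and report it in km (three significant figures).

E^0.33 = (8.11 × 10^14)^0.33 = 8.317 × 10^4
g^-0.17 = 3.7^-0.17 = 0.8006
D = 0.0159 × 8.317 × 10^4 × 0.8006 = 1059 m
   = 1.059 km

D ≈ 1.06 km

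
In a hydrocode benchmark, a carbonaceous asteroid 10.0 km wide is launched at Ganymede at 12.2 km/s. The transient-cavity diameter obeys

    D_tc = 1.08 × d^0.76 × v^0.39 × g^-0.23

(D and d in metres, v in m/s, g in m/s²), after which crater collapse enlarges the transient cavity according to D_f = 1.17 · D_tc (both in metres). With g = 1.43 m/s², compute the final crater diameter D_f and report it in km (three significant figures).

In SI: d = 10000 m, v = 12200 m/s.
d^0.76 = 10000^0.76 = 1096
v^0.39 = 12200^0.39 = 39.24
g^-0.23 = 1.43^-0.23 = 0.9210
D_tc = 1.08 × 1096 × 39.24 × 0.9210 = 42780 m
D_f = 1.17 × 42780 = 50053 m
     = 50.05 km

D_f ≈ 50.1 km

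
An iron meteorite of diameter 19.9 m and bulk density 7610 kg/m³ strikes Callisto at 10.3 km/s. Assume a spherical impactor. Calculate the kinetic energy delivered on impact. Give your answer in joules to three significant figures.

v = 10300 m/s.
Mass m = (π/6) ρ d³ = (π/6) × 7610 × (19.9)³ = 3.140 × 10^7 kg
E = ½ m v² = 0.5 × 3.140 × 10^7 × (10300)² = 1.666 × 10^15 J

E ≈ 1.67 × 10^15 J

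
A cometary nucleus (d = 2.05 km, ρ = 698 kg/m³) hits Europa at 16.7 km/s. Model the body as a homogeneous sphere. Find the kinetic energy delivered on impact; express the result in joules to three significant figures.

d = 2050 m; v = 16700 m/s.
Mass m = (π/6) ρ d³ = (π/6) × 698 × (2050)³ = 3.149 × 10^12 kg
E = ½ m v² = 0.5 × 3.149 × 10^12 × (16700)² = 4.391 × 10^20 J

E ≈ 4.39 × 10^20 J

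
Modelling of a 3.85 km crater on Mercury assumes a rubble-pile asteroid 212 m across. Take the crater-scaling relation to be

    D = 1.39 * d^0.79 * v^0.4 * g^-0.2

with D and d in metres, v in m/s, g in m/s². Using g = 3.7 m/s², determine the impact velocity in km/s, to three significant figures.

Rearranging for v: v = [D / (1.39 · 212^0.79 · 3.7^-0.2)]^(1/0.4).
D = 3850 m.
212^0.79 = 68.83
3.7^-0.2 = 0.7698
Denominator = 1.39 × 68.83 × 0.7698 = 73.65
D / 73.65 = 3850 / 73.65 = 52.27
v = 52.27^(1/0.4) = 52.27^2.5 = 19753 m/s

v ≈ 19.8 km/s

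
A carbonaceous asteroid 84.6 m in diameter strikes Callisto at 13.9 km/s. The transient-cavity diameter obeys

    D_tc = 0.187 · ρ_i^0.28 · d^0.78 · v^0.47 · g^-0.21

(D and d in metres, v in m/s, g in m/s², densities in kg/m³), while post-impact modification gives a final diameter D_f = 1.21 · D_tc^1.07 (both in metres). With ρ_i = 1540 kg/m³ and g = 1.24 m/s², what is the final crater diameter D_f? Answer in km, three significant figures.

D_f ≈ 8.51 km

v = 13900 m/s.
ρ_i^0.28 = 1540^0.28 = 7.807
d^0.78 = 84.6^0.78 = 31.87
v^0.47 = 13900^0.47 = 88.56
g^-0.21 = 1.24^-0.21 = 0.9558
D_tc = 0.187 × 7.807 × 31.87 × 88.56 × 0.9558 = 3938 m
D_f = 1.21 × (3938)^1.07 = 8506 m
     = 8.506 km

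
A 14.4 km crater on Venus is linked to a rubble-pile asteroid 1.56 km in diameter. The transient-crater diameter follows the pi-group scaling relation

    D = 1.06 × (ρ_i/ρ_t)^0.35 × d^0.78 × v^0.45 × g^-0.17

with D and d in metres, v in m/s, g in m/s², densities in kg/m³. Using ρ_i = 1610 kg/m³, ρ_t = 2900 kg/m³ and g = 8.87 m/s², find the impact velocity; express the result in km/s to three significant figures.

v ≈ 16.1 km/s

Rearranging for v: v = [D / (1.06 · (1610/2900)^0.35 · 1560^0.78 · 8.87^-0.17)]^(1/0.45).
D = 14400 m.
(1610/2900)^0.35 = 0.8139
1560^0.78 = 309.5
8.87^-0.17 = 0.6900
Denominator = 1.06 × 0.8139 × 309.5 × 0.6900 = 184.2
D / 184.2 = 14400 / 184.2 = 78.18
v = 78.18^(1/0.45) = 78.18^2.2222 = 16100 m/s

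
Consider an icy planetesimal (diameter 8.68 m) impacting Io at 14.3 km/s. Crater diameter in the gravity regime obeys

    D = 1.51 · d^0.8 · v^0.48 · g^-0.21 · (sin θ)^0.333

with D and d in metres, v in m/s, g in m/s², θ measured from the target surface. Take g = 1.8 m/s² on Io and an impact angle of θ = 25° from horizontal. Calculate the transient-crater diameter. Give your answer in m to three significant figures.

In SI units: v = 14300 m/s.
d^0.8 = 8.68^0.8 = 5.634
v^0.48 = 14300^0.48 = 98.76
g^-0.21 = 1.8^-0.21 = 0.8839
(sin 25°)^0.333 = 0.4226^0.333 = 0.7506
D = 1.51 × 5.634 × 98.76 × 0.8839 × 0.7506 = 557.4 m

D ≈ 557 m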